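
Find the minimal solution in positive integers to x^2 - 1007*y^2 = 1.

(x, y) = (476, 15)

First expand sqrt(1007) as a continued fraction. With x_i = (sqrt(1007) + m_i)/d_i and (m_0, d_0) = (0, 1): a_0 = floor(sqrt(1007)) = 31, since 31^2 = 961 <= 1007 < 1024 = 32^2.
Iterate m_{i+1} = d_i*a_i - m_i, d_{i+1} = (1007 - m_{i+1}^2)/d_i, a_{i+1} = floor((a_0 + m_{i+1})/d_{i+1}):
  m_1 = 1*31 - 0 = 31, d_1 = (1007 - 31^2)/1 = 46/1 = 46, a_1 = floor((31 + 31)/46) = 1.
  m_2 = 46*1 - 31 = 15, d_2 = (1007 - 15^2)/46 = 782/46 = 17, a_2 = floor((31 + 15)/17) = 2.
  m_3 = 17*2 - 15 = 19, d_3 = (1007 - 19^2)/17 = 646/17 = 38, a_3 = floor((31 + 19)/38) = 1.
  m_4 = 38*1 - 19 = 19, d_4 = (1007 - 19^2)/38 = 646/38 = 17, a_4 = floor((31 + 19)/17) = 2.
  m_5 = 17*2 - 19 = 15, d_5 = (1007 - 15^2)/17 = 782/17 = 46, a_5 = floor((31 + 15)/46) = 1.
  m_6 = 46*1 - 15 = 31, d_6 = (1007 - 31^2)/46 = 46/46 = 1, a_6 = floor((31 + 31)/1) = 62.
  m_7 = 1*62 - 31 = 31, d_7 = (1007 - 31^2)/1 = 46/1 = 46: (m_7, d_7) = (m_1, d_1) = (31, 46), so from here the quotients repeat a_1, ..., a_6; the period length is 6.
So sqrt(1007) = [31; (1, 2, 1, 2, 1, 62)] with period length k = 6.
k is even, so the fundamental solution of x^2 - 1007y^2 = 1 is (p_{k-1}, q_{k-1}) = (p_5, q_5); compute convergents through index 5.
Convergents (p_i = a_i*p_{i-1} + p_{i-2}, q_i = a_i*q_{i-1} + q_{i-2} with p_{-2}=0, p_{-1}=1, q_{-2}=1, q_{-1}=0):
  i=0: a_0=31, p_0 = 31*1 + 0 = 31, q_0 = 31*0 + 1 = 1.
  i=1: a_1=1, p_1 = 1*31 + 1 = 32, q_1 = 1*1 + 0 = 1.
  i=2: a_2=2, p_2 = 2*32 + 31 = 95, q_2 = 2*1 + 1 = 3.
  i=3: a_3=1, p_3 = 1*95 + 32 = 127, q_3 = 1*3 + 1 = 4.
  i=4: a_4=2, p_4 = 2*127 + 95 = 349, q_4 = 2*4 + 3 = 11.
  i=5: a_5=1, p_5 = 1*349 + 127 = 476, q_5 = 1*11 + 4 = 15.
Check: 476^2 - 1007*15^2 = 226576 - 226575 = 1, so (x, y) = (476, 15) solves the equation, and by the theorem it is the least positive solution.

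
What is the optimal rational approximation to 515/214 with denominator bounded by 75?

Expand x = 515/214 as a continued fraction with the Euclidean algorithm:
  515 = 2*214 + 87, so a_0 = 2.
  214 = 2*87 + 40, so a_1 = 2.
  87 = 2*40 + 7, so a_2 = 2.
  40 = 5*7 + 5, so a_3 = 5.
  7 = 1*5 + 2, so a_4 = 1.
  5 = 2*2 + 1, so a_5 = 2.
  2 = 2*1 + 0, so a_6 = 2.
so x = [2; 2, 2, 5, 1, 2, 2].
Convergents (p_i = a_i*p_{i-1} + p_{i-2}, q_i = a_i*q_{i-1} + q_{i-2} with p_{-2}=0, p_{-1}=1, q_{-2}=1, q_{-1}=0), until the denominator exceeds 75:
  i=0: a_0=2, p_0 = 2*1 + 0 = 2, q_0 = 2*0 + 1 = 1.
  i=1: a_1=2, p_1 = 2*2 + 1 = 5, q_1 = 2*1 + 0 = 2.
  i=2: a_2=2, p_2 = 2*5 + 2 = 12, q_2 = 2*2 + 1 = 5.
  i=3: a_3=5, p_3 = 5*12 + 5 = 65, q_3 = 5*5 + 2 = 27.
  i=4: a_4=1, p_4 = 1*65 + 12 = 77, q_4 = 1*27 + 5 = 32.
  i=5: a_5=2, p_5 = 2*77 + 65 = 219, q_5 = 2*32 + 27 = 91.
q_5 = 91 > 75, so the last convergent with denominator <= 75 is p_4/q_4 = 77/32.
The closest fraction with denominator <= 75 is either p_4/q_4 or the intermediate fraction (k*p_4 + p_3)/(k*q_4 + q_3) with the largest k >= 1 whose denominator stays <= 75; these approach x as k grows, and every other convergent or intermediate fraction in range is farther away.
Largest k: floor((75 - q_3)/q_4) = floor((75 - 27)/32) = 1.
That gives (1*77 + 65)/(1*32 + 27) = 142/59.
Compare the errors: |x - 77/32| = |515*32 - 77*214|/(214*32) = 2/6848, and |x - 142/59| = |515*59 - 142*214|/(214*59) = 3/12626.
Cross-multiplying, 3*6848 = 20544 < 25252 = 2*12626, so 3/12626 is smaller: the intermediate fraction 142/59 is closer to x than 77/32.

142/59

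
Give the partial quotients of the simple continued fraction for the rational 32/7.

Run the Euclidean algorithm on 32 and 7; the successive quotients are the partial quotients a_0, a_1, ... (each step inverts the fractional part left over by the previous one):
  32 = 4*7 + 4, so a_0 = 4.
  7 = 1*4 + 3, so a_1 = 1.
  4 = 1*3 + 1, so a_2 = 1.
  3 = 3*1 + 0, so a_3 = 3.
The remainder reaches 0 after 4 divisions, so the expansion has 4 partial quotients, read off in order.

[4; 1, 1, 3]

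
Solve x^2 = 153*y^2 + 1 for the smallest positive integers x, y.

(x, y) = (2177, 176)

First expand sqrt(153) as a continued fraction. With x_i = (sqrt(153) + m_i)/d_i and (m_0, d_0) = (0, 1): a_0 = floor(sqrt(153)) = 12, since 12^2 = 144 <= 153 < 169 = 13^2.
Iterate m_{i+1} = d_i*a_i - m_i, d_{i+1} = (153 - m_{i+1}^2)/d_i, a_{i+1} = floor((a_0 + m_{i+1})/d_{i+1}):
  m_1 = 1*12 - 0 = 12, d_1 = (153 - 12^2)/1 = 9/1 = 9, a_1 = floor((12 + 12)/9) = 2.
  m_2 = 9*2 - 12 = 6, d_2 = (153 - 6^2)/9 = 117/9 = 13, a_2 = floor((12 + 6)/13) = 1.
  m_3 = 13*1 - 6 = 7, d_3 = (153 - 7^2)/13 = 104/13 = 8, a_3 = floor((12 + 7)/8) = 2.
  m_4 = 8*2 - 7 = 9, d_4 = (153 - 9^2)/8 = 72/8 = 9, a_4 = floor((12 + 9)/9) = 2.
  m_5 = 9*2 - 9 = 9, d_5 = (153 - 9^2)/9 = 72/9 = 8, a_5 = floor((12 + 9)/8) = 2.
  m_6 = 8*2 - 9 = 7, d_6 = (153 - 7^2)/8 = 104/8 = 13, a_6 = floor((12 + 7)/13) = 1.
  m_7 = 13*1 - 7 = 6, d_7 = (153 - 6^2)/13 = 117/13 = 9, a_7 = floor((12 + 6)/9) = 2.
  m_8 = 9*2 - 6 = 12, d_8 = (153 - 12^2)/9 = 9/9 = 1, a_8 = floor((12 + 12)/1) = 24.
  m_9 = 1*24 - 12 = 12, d_9 = (153 - 12^2)/1 = 9/1 = 9: (m_9, d_9) = (m_1, d_1) = (12, 9), so from here the quotients repeat a_1, ..., a_8; the period length is 8.
So sqrt(153) = [12; (2, 1, 2, 2, 2, 1, 2, 24)] with period length k = 8.
k is even, so the fundamental solution of x^2 - 153y^2 = 1 is (p_{k-1}, q_{k-1}) = (p_7, q_7); compute convergents through index 7.
Convergents (p_i = a_i*p_{i-1} + p_{i-2}, q_i = a_i*q_{i-1} + q_{i-2} with p_{-2}=0, p_{-1}=1, q_{-2}=1, q_{-1}=0):
  i=0: a_0=12, p_0 = 12*1 + 0 = 12, q_0 = 12*0 + 1 = 1.
  i=1: a_1=2, p_1 = 2*12 + 1 = 25, q_1 = 2*1 + 0 = 2.
  i=2: a_2=1, p_2 = 1*25 + 12 = 37, q_2 = 1*2 + 1 = 3.
  i=3: a_3=2, p_3 = 2*37 + 25 = 99, q_3 = 2*3 + 2 = 8.
  i=4: a_4=2, p_4 = 2*99 + 37 = 235, q_4 = 2*8 + 3 = 19.
  i=5: a_5=2, p_5 = 2*235 + 99 = 569, q_5 = 2*19 + 8 = 46.
  i=6: a_6=1, p_6 = 1*569 + 235 = 804, q_6 = 1*46 + 19 = 65.
  i=7: a_7=2, p_7 = 2*804 + 569 = 2177, q_7 = 2*65 + 46 = 176.
Check: 2177^2 - 153*176^2 = 4739329 - 4739328 = 1, so (x, y) = (2177, 176) solves the equation, and by the theorem it is the least positive solution.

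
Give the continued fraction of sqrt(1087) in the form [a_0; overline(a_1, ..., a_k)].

Write x_i = (sqrt(1087) + m_i)/d_i with (m_0, d_0) = (0, 1). a_0 = floor(sqrt(1087)) = 32, since 32^2 = 1024 <= 1087 < 1089 = 33^2.
Iterate m_{i+1} = d_i*a_i - m_i, d_{i+1} = (1087 - m_{i+1}^2)/d_i, a_{i+1} = floor((a_0 + m_{i+1})/d_{i+1}):
  m_1 = 1*32 - 0 = 32, d_1 = (1087 - 32^2)/1 = 63/1 = 63, a_1 = floor((32 + 32)/63) = 1.
  m_2 = 63*1 - 32 = 31, d_2 = (1087 - 31^2)/63 = 126/63 = 2, a_2 = floor((32 + 31)/2) = 31.
  m_3 = 2*31 - 31 = 31, d_3 = (1087 - 31^2)/2 = 126/2 = 63, a_3 = floor((32 + 31)/63) = 1.
  m_4 = 63*1 - 31 = 32, d_4 = (1087 - 32^2)/63 = 63/63 = 1, a_4 = floor((32 + 32)/1) = 64.
  m_5 = 1*64 - 32 = 32, d_5 = (1087 - 32^2)/1 = 63/1 = 63: (m_5, d_5) = (m_1, d_1) = (32, 63), so from here the quotients repeat a_1, ..., a_4; the period length is 4.
Hence the expansion of sqrt(1087) is a_0 = 32 followed by the repeating block 1, 31, 1, 64 (period 4).

[32; overline(1, 31, 1, 64)]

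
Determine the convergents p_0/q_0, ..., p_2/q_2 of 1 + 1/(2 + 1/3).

1/1, 3/2, 10/7

Using the convergent recurrence p_i = a_i*p_{i-1} + p_{i-2}, q_i = a_i*q_{i-1} + q_{i-2} with p_{-2}=0, p_{-1}=1, q_{-2}=1, q_{-1}=0:
  i=0: a_0=1, p_0 = 1*1 + 0 = 1, q_0 = 1*0 + 1 = 1.
  i=1: a_1=2, p_1 = 2*1 + 1 = 3, q_1 = 2*1 + 0 = 2.
  i=2: a_2=3, p_2 = 3*3 + 1 = 10, q_2 = 3*2 + 1 = 7.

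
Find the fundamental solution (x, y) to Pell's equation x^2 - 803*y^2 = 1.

First expand sqrt(803) as a continued fraction. With x_i = (sqrt(803) + m_i)/d_i and (m_0, d_0) = (0, 1): a_0 = floor(sqrt(803)) = 28, since 28^2 = 784 <= 803 < 841 = 29^2.
Iterate m_{i+1} = d_i*a_i - m_i, d_{i+1} = (803 - m_{i+1}^2)/d_i, a_{i+1} = floor((a_0 + m_{i+1})/d_{i+1}):
  m_1 = 1*28 - 0 = 28, d_1 = (803 - 28^2)/1 = 19/1 = 19, a_1 = floor((28 + 28)/19) = 2.
  m_2 = 19*2 - 28 = 10, d_2 = (803 - 10^2)/19 = 703/19 = 37, a_2 = floor((28 + 10)/37) = 1.
  m_3 = 37*1 - 10 = 27, d_3 = (803 - 27^2)/37 = 74/37 = 2, a_3 = floor((28 + 27)/2) = 27.
  m_4 = 2*27 - 27 = 27, d_4 = (803 - 27^2)/2 = 74/2 = 37, a_4 = floor((28 + 27)/37) = 1.
  m_5 = 37*1 - 27 = 10, d_5 = (803 - 10^2)/37 = 703/37 = 19, a_5 = floor((28 + 10)/19) = 2.
  m_6 = 19*2 - 10 = 28, d_6 = (803 - 28^2)/19 = 19/19 = 1, a_6 = floor((28 + 28)/1) = 56.
  m_7 = 1*56 - 28 = 28, d_7 = (803 - 28^2)/1 = 19/1 = 19: (m_7, d_7) = (m_1, d_1) = (28, 19), so from here the quotients repeat a_1, ..., a_6; the period length is 6.
So sqrt(803) = [28; (2, 1, 27, 1, 2, 56)] with period length k = 6.
k is even, so the fundamental solution of x^2 - 803y^2 = 1 is (p_{k-1}, q_{k-1}) = (p_5, q_5); compute convergents through index 5.
Convergents (p_i = a_i*p_{i-1} + p_{i-2}, q_i = a_i*q_{i-1} + q_{i-2} with p_{-2}=0, p_{-1}=1, q_{-2}=1, q_{-1}=0):
  i=0: a_0=28, p_0 = 28*1 + 0 = 28, q_0 = 28*0 + 1 = 1.
  i=1: a_1=2, p_1 = 2*28 + 1 = 57, q_1 = 2*1 + 0 = 2.
  i=2: a_2=1, p_2 = 1*57 + 28 = 85, q_2 = 1*2 + 1 = 3.
  i=3: a_3=27, p_3 = 27*85 + 57 = 2352, q_3 = 27*3 + 2 = 83.
  i=4: a_4=1, p_4 = 1*2352 + 85 = 2437, q_4 = 1*83 + 3 = 86.
  i=5: a_5=2, p_5 = 2*2437 + 2352 = 7226, q_5 = 2*86 + 83 = 255.
Check: 7226^2 - 803*255^2 = 52215076 - 52215075 = 1, so (x, y) = (7226, 255) solves the equation, and by the theorem it is the least positive solution.

(x, y) = (7226, 255)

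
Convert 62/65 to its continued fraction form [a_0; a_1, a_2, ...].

[0; 1, 20, 1, 2]

Run the Euclidean algorithm on 62 and 65; the successive quotients are the partial quotients a_0, a_1, ... (each step inverts the fractional part left over by the previous one):
  62 = 0*65 + 62, so a_0 = 0.
  65 = 1*62 + 3, so a_1 = 1.
  62 = 20*3 + 2, so a_2 = 20.
  3 = 1*2 + 1, so a_3 = 1.
  2 = 2*1 + 0, so a_4 = 2.
The remainder reaches 0 after 5 divisions, so the expansion has 5 partial quotients, read off in order.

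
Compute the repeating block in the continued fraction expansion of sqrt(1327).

Write x_i = (sqrt(1327) + m_i)/d_i with (m_0, d_0) = (0, 1). a_0 = floor(sqrt(1327)) = 36, since 36^2 = 1296 <= 1327 < 1369 = 37^2.
Iterate m_{i+1} = d_i*a_i - m_i, d_{i+1} = (1327 - m_{i+1}^2)/d_i, a_{i+1} = floor((a_0 + m_{i+1})/d_{i+1}):
  m_1 = 1*36 - 0 = 36, d_1 = (1327 - 36^2)/1 = 31/1 = 31, a_1 = floor((36 + 36)/31) = 2.
  m_2 = 31*2 - 36 = 26, d_2 = (1327 - 26^2)/31 = 651/31 = 21, a_2 = floor((36 + 26)/21) = 2.
  m_3 = 21*2 - 26 = 16, d_3 = (1327 - 16^2)/21 = 1071/21 = 51, a_3 = floor((36 + 16)/51) = 1.
  m_4 = 51*1 - 16 = 35, d_4 = (1327 - 35^2)/51 = 102/51 = 2, a_4 = floor((36 + 35)/2) = 35.
  m_5 = 2*35 - 35 = 35, d_5 = (1327 - 35^2)/2 = 102/2 = 51, a_5 = floor((36 + 35)/51) = 1.
  m_6 = 51*1 - 35 = 16, d_6 = (1327 - 16^2)/51 = 1071/51 = 21, a_6 = floor((36 + 16)/21) = 2.
  m_7 = 21*2 - 16 = 26, d_7 = (1327 - 26^2)/21 = 651/21 = 31, a_7 = floor((36 + 26)/31) = 2.
  m_8 = 31*2 - 26 = 36, d_8 = (1327 - 36^2)/31 = 31/31 = 1, a_8 = floor((36 + 36)/1) = 72.
  m_9 = 1*72 - 36 = 36, d_9 = (1327 - 36^2)/1 = 31/1 = 31: (m_9, d_9) = (m_1, d_1) = (36, 31), so from here the quotients repeat a_1, ..., a_8; the period length is 8.
Hence the expansion of sqrt(1327) is a_0 = 36 followed by the repeating block 2, 2, 1, 35, 1, 2, 2, 72 (period 8).

[36; (2, 2, 1, 35, 1, 2, 2, 72)]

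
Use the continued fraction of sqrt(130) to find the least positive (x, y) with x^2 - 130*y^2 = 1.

First expand sqrt(130) as a continued fraction. With x_i = (sqrt(130) + m_i)/d_i and (m_0, d_0) = (0, 1): a_0 = floor(sqrt(130)) = 11, since 11^2 = 121 <= 130 < 144 = 12^2.
Iterate m_{i+1} = d_i*a_i - m_i, d_{i+1} = (130 - m_{i+1}^2)/d_i, a_{i+1} = floor((a_0 + m_{i+1})/d_{i+1}):
  m_1 = 1*11 - 0 = 11, d_1 = (130 - 11^2)/1 = 9/1 = 9, a_1 = floor((11 + 11)/9) = 2.
  m_2 = 9*2 - 11 = 7, d_2 = (130 - 7^2)/9 = 81/9 = 9, a_2 = floor((11 + 7)/9) = 2.
  m_3 = 9*2 - 7 = 11, d_3 = (130 - 11^2)/9 = 9/9 = 1, a_3 = floor((11 + 11)/1) = 22.
  m_4 = 1*22 - 11 = 11, d_4 = (130 - 11^2)/1 = 9/1 = 9: (m_4, d_4) = (m_1, d_1) = (11, 9), so from here the quotients repeat a_1, ..., a_3; the period length is 3.
So sqrt(130) = [11; (2, 2, 22)] with period length k = 3.
k is odd, so (p_{k-1}, q_{k-1}) only solves x^2 - 130y^2 = -1 and the fundamental solution of x^2 - 130y^2 = 1 is (p_{2k-1}, q_{2k-1}) = (p_5, q_5); compute convergents through index 5, running through the period twice.
Convergents (p_i = a_i*p_{i-1} + p_{i-2}, q_i = a_i*q_{i-1} + q_{i-2} with p_{-2}=0, p_{-1}=1, q_{-2}=1, q_{-1}=0):
  i=0: a_0=11, p_0 = 11*1 + 0 = 11, q_0 = 11*0 + 1 = 1.
  i=1: a_1=2, p_1 = 2*11 + 1 = 23, q_1 = 2*1 + 0 = 2.
  i=2: a_2=2, p_2 = 2*23 + 11 = 57, q_2 = 2*2 + 1 = 5.
  i=3: a_3=22, p_3 = 22*57 + 23 = 1277, q_3 = 22*5 + 2 = 112.
  i=4: a_4=2, p_4 = 2*1277 + 57 = 2611, q_4 = 2*112 + 5 = 229.
  i=5: a_5=2, p_5 = 2*2611 + 1277 = 6499, q_5 = 2*229 + 112 = 570.
Indeed p_2^2 - 130*q_2^2 = 3249 - 3250 = -1, not +1.
Check: 6499^2 - 130*570^2 = 42237001 - 42237000 = 1, so (x, y) = (6499, 570) solves the equation, and by the theorem it is the least positive solution.

(x, y) = (6499, 570)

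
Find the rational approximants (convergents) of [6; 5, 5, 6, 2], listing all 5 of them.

6/1, 31/5, 161/26, 997/161, 2155/348

Using the convergent recurrence p_i = a_i*p_{i-1} + p_{i-2}, q_i = a_i*q_{i-1} + q_{i-2} with p_{-2}=0, p_{-1}=1, q_{-2}=1, q_{-1}=0:
  i=0: a_0=6, p_0 = 6*1 + 0 = 6, q_0 = 6*0 + 1 = 1.
  i=1: a_1=5, p_1 = 5*6 + 1 = 31, q_1 = 5*1 + 0 = 5.
  i=2: a_2=5, p_2 = 5*31 + 6 = 161, q_2 = 5*5 + 1 = 26.
  i=3: a_3=6, p_3 = 6*161 + 31 = 997, q_3 = 6*26 + 5 = 161.
  i=4: a_4=2, p_4 = 2*997 + 161 = 2155, q_4 = 2*161 + 26 = 348.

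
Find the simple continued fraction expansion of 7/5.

Run the Euclidean algorithm on 7 and 5; the successive quotients are the partial quotients a_0, a_1, ... (each step inverts the fractional part left over by the previous one):
  7 = 1*5 + 2, so a_0 = 1.
  5 = 2*2 + 1, so a_1 = 2.
  2 = 2*1 + 0, so a_2 = 2.
The remainder reaches 0 after 3 divisions, so the expansion has 3 partial quotients, read off in order.

[1; 2, 2]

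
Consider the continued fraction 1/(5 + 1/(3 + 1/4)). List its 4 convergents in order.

Using the convergent recurrence p_i = a_i*p_{i-1} + p_{i-2}, q_i = a_i*q_{i-1} + q_{i-2} with p_{-2}=0, p_{-1}=1, q_{-2}=1, q_{-1}=0:
  i=0: a_0=0, p_0 = 0*1 + 0 = 0, q_0 = 0*0 + 1 = 1.
  i=1: a_1=5, p_1 = 5*0 + 1 = 1, q_1 = 5*1 + 0 = 5.
  i=2: a_2=3, p_2 = 3*1 + 0 = 3, q_2 = 3*5 + 1 = 16.
  i=3: a_3=4, p_3 = 4*3 + 1 = 13, q_3 = 4*16 + 5 = 69.

0/1, 1/5, 3/16, 13/69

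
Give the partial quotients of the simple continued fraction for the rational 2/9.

Run the Euclidean algorithm on 2 and 9; the successive quotients are the partial quotients a_0, a_1, ... (each step inverts the fractional part left over by the previous one):
  2 = 0*9 + 2, so a_0 = 0.
  9 = 4*2 + 1, so a_1 = 4.
  2 = 2*1 + 0, so a_2 = 2.
The remainder reaches 0 after 3 divisions, so the expansion has 3 partial quotients, read off in order.

[0; 4, 2]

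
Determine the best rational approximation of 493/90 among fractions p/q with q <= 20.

104/19

Expand x = 493/90 as a continued fraction with the Euclidean algorithm:
  493 = 5*90 + 43, so a_0 = 5.
  90 = 2*43 + 4, so a_1 = 2.
  43 = 10*4 + 3, so a_2 = 10.
  4 = 1*3 + 1, so a_3 = 1.
  3 = 3*1 + 0, so a_4 = 3.
so x = [5; 2, 10, 1, 3].
Convergents (p_i = a_i*p_{i-1} + p_{i-2}, q_i = a_i*q_{i-1} + q_{i-2} with p_{-2}=0, p_{-1}=1, q_{-2}=1, q_{-1}=0), until the denominator exceeds 20:
  i=0: a_0=5, p_0 = 5*1 + 0 = 5, q_0 = 5*0 + 1 = 1.
  i=1: a_1=2, p_1 = 2*5 + 1 = 11, q_1 = 2*1 + 0 = 2.
  i=2: a_2=10, p_2 = 10*11 + 5 = 115, q_2 = 10*2 + 1 = 21.
q_2 = 21 > 20, so the last convergent with denominator <= 20 is p_1/q_1 = 11/2.
The closest fraction with denominator <= 20 is either p_1/q_1 or the intermediate fraction (k*p_1 + p_0)/(k*q_1 + q_0) with the largest k >= 1 whose denominator stays <= 20; these approach x as k grows, and every other convergent or intermediate fraction in range is farther away.
Largest k: floor((20 - q_0)/q_1) = floor((20 - 1)/2) = 9.
That gives (9*11 + 5)/(9*2 + 1) = 104/19.
Compare the errors: |x - 11/2| = |493*2 - 11*90|/(90*2) = 4/180, and |x - 104/19| = |493*19 - 104*90|/(90*19) = 7/1710.
Cross-multiplying, 7*180 = 1260 < 6840 = 4*1710, so 7/1710 is smaller: the intermediate fraction 104/19 is closer to x than 11/2.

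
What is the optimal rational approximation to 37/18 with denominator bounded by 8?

Expand x = 37/18 as a continued fraction with the Euclidean algorithm:
  37 = 2*18 + 1, so a_0 = 2.
  18 = 18*1 + 0, so a_1 = 18.
so x = [2; 18].
Convergents (p_i = a_i*p_{i-1} + p_{i-2}, q_i = a_i*q_{i-1} + q_{i-2} with p_{-2}=0, p_{-1}=1, q_{-2}=1, q_{-1}=0), until the denominator exceeds 8:
  i=0: a_0=2, p_0 = 2*1 + 0 = 2, q_0 = 2*0 + 1 = 1.
  i=1: a_1=18, p_1 = 18*2 + 1 = 37, q_1 = 18*1 + 0 = 18.
q_1 = 18 > 8, so the last convergent with denominator <= 8 is p_0/q_0 = 2/1.
The closest fraction with denominator <= 8 is either p_0/q_0 or the intermediate fraction (k*p_0 + p_{-1})/(k*q_0 + q_{-1}) with the largest k >= 1 whose denominator stays <= 8; these approach x as k grows, and every other convergent or intermediate fraction in range is farther away.
Largest k: floor((8 - q_{-1})/q_0) = floor((8 - 0)/1) = 8 (using the seeds p_{-1} = 1, q_{-1} = 0).
That gives (8*2 + 1)/(8*1 + 0) = 17/8.
Compare the errors: |x - 2/1| = |37*1 - 2*18|/(18*1) = 1/18, and |x - 17/8| = |37*8 - 17*18|/(18*8) = 10/144.
Cross-multiplying, 1*144 = 144 < 180 = 10*18, so 1/18 is smaller: the convergent 2/1 is closer to x than 17/8.

2/1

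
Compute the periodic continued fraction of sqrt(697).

[26; (2, 2, 52)]

Write x_i = (sqrt(697) + m_i)/d_i with (m_0, d_0) = (0, 1). a_0 = floor(sqrt(697)) = 26, since 26^2 = 676 <= 697 < 729 = 27^2.
Iterate m_{i+1} = d_i*a_i - m_i, d_{i+1} = (697 - m_{i+1}^2)/d_i, a_{i+1} = floor((a_0 + m_{i+1})/d_{i+1}):
  m_1 = 1*26 - 0 = 26, d_1 = (697 - 26^2)/1 = 21/1 = 21, a_1 = floor((26 + 26)/21) = 2.
  m_2 = 21*2 - 26 = 16, d_2 = (697 - 16^2)/21 = 441/21 = 21, a_2 = floor((26 + 16)/21) = 2.
  m_3 = 21*2 - 16 = 26, d_3 = (697 - 26^2)/21 = 21/21 = 1, a_3 = floor((26 + 26)/1) = 52.
  m_4 = 1*52 - 26 = 26, d_4 = (697 - 26^2)/1 = 21/1 = 21: (m_4, d_4) = (m_1, d_1) = (26, 21), so from here the quotients repeat a_1, ..., a_3; the period length is 3.
Hence the expansion of sqrt(697) is a_0 = 26 followed by the repeating block 2, 2, 52 (period 3).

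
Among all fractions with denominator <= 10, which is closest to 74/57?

13/10

Expand x = 74/57 as a continued fraction with the Euclidean algorithm:
  74 = 1*57 + 17, so a_0 = 1.
  57 = 3*17 + 6, so a_1 = 3.
  17 = 2*6 + 5, so a_2 = 2.
  6 = 1*5 + 1, so a_3 = 1.
  5 = 5*1 + 0, so a_4 = 5.
so x = [1; 3, 2, 1, 5].
Convergents (p_i = a_i*p_{i-1} + p_{i-2}, q_i = a_i*q_{i-1} + q_{i-2} with p_{-2}=0, p_{-1}=1, q_{-2}=1, q_{-1}=0), until the denominator exceeds 10:
  i=0: a_0=1, p_0 = 1*1 + 0 = 1, q_0 = 1*0 + 1 = 1.
  i=1: a_1=3, p_1 = 3*1 + 1 = 4, q_1 = 3*1 + 0 = 3.
  i=2: a_2=2, p_2 = 2*4 + 1 = 9, q_2 = 2*3 + 1 = 7.
  i=3: a_3=1, p_3 = 1*9 + 4 = 13, q_3 = 1*7 + 3 = 10.
  i=4: a_4=5, p_4 = 5*13 + 9 = 74, q_4 = 5*10 + 7 = 57.
q_4 = 57 > 10, so the last convergent with denominator <= 10 is p_3/q_3 = 13/10.
The closest fraction with denominator <= 10 is either p_3/q_3 or the intermediate fraction (k*p_3 + p_2)/(k*q_3 + q_2) with the largest k >= 1 whose denominator stays <= 10; these approach x as k grows, and every other convergent or intermediate fraction in range is farther away.
Largest k: floor((10 - q_2)/q_3) = floor((10 - 7)/10) = 0.
Since k = 0, no intermediate fraction beyond p_3/q_3 has denominator <= 10, so the convergent 13/10 is the closest (its error is |74*10 - 13*57|/(57*10) = 1/570).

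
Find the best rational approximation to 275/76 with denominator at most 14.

Expand x = 275/76 as a continued fraction with the Euclidean algorithm:
  275 = 3*76 + 47, so a_0 = 3.
  76 = 1*47 + 29, so a_1 = 1.
  47 = 1*29 + 18, so a_2 = 1.
  29 = 1*18 + 11, so a_3 = 1.
  18 = 1*11 + 7, so a_4 = 1.
  11 = 1*7 + 4, so a_5 = 1.
  7 = 1*4 + 3, so a_6 = 1.
  4 = 1*3 + 1, so a_7 = 1.
  3 = 3*1 + 0, so a_8 = 3.
so x = [3; 1, 1, 1, 1, 1, 1, 1, 3].
Convergents (p_i = a_i*p_{i-1} + p_{i-2}, q_i = a_i*q_{i-1} + q_{i-2} with p_{-2}=0, p_{-1}=1, q_{-2}=1, q_{-1}=0), until the denominator exceeds 14:
  i=0: a_0=3, p_0 = 3*1 + 0 = 3, q_0 = 3*0 + 1 = 1.
  i=1: a_1=1, p_1 = 1*3 + 1 = 4, q_1 = 1*1 + 0 = 1.
  i=2: a_2=1, p_2 = 1*4 + 3 = 7, q_2 = 1*1 + 1 = 2.
  i=3: a_3=1, p_3 = 1*7 + 4 = 11, q_3 = 1*2 + 1 = 3.
  i=4: a_4=1, p_4 = 1*11 + 7 = 18, q_4 = 1*3 + 2 = 5.
  i=5: a_5=1, p_5 = 1*18 + 11 = 29, q_5 = 1*5 + 3 = 8.
  i=6: a_6=1, p_6 = 1*29 + 18 = 47, q_6 = 1*8 + 5 = 13.
  i=7: a_7=1, p_7 = 1*47 + 29 = 76, q_7 = 1*13 + 8 = 21.
q_7 = 21 > 14, so the last convergent with denominator <= 14 is p_6/q_6 = 47/13.
The closest fraction with denominator <= 14 is either p_6/q_6 or the intermediate fraction (k*p_6 + p_5)/(k*q_6 + q_5) with the largest k >= 1 whose denominator stays <= 14; these approach x as k grows, and every other convergent or intermediate fraction in range is farther away.
Largest k: floor((14 - q_5)/q_6) = floor((14 - 8)/13) = 0.
Since k = 0, no intermediate fraction beyond p_6/q_6 has denominator <= 14, so the convergent 47/13 is the closest (its error is |275*13 - 47*76|/(76*13) = 3/988).

47/13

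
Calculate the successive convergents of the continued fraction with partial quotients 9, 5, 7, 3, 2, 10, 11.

Using the convergent recurrence p_i = a_i*p_{i-1} + p_{i-2}, q_i = a_i*q_{i-1} + q_{i-2} with p_{-2}=0, p_{-1}=1, q_{-2}=1, q_{-1}=0:
  i=0: a_0=9, p_0 = 9*1 + 0 = 9, q_0 = 9*0 + 1 = 1.
  i=1: a_1=5, p_1 = 5*9 + 1 = 46, q_1 = 5*1 + 0 = 5.
  i=2: a_2=7, p_2 = 7*46 + 9 = 331, q_2 = 7*5 + 1 = 36.
  i=3: a_3=3, p_3 = 3*331 + 46 = 1039, q_3 = 3*36 + 5 = 113.
  i=4: a_4=2, p_4 = 2*1039 + 331 = 2409, q_4 = 2*113 + 36 = 262.
  i=5: a_5=10, p_5 = 10*2409 + 1039 = 25129, q_5 = 10*262 + 113 = 2733.
  i=6: a_6=11, p_6 = 11*25129 + 2409 = 278828, q_6 = 11*2733 + 262 = 30325.

9/1, 46/5, 331/36, 1039/113, 2409/262, 25129/2733, 278828/30325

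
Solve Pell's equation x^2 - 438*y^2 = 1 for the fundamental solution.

(x, y) = (293, 14)

First expand sqrt(438) as a continued fraction. With x_i = (sqrt(438) + m_i)/d_i and (m_0, d_0) = (0, 1): a_0 = floor(sqrt(438)) = 20, since 20^2 = 400 <= 438 < 441 = 21^2.
Iterate m_{i+1} = d_i*a_i - m_i, d_{i+1} = (438 - m_{i+1}^2)/d_i, a_{i+1} = floor((a_0 + m_{i+1})/d_{i+1}):
  m_1 = 1*20 - 0 = 20, d_1 = (438 - 20^2)/1 = 38/1 = 38, a_1 = floor((20 + 20)/38) = 1.
  m_2 = 38*1 - 20 = 18, d_2 = (438 - 18^2)/38 = 114/38 = 3, a_2 = floor((20 + 18)/3) = 12.
  m_3 = 3*12 - 18 = 18, d_3 = (438 - 18^2)/3 = 114/3 = 38, a_3 = floor((20 + 18)/38) = 1.
  m_4 = 38*1 - 18 = 20, d_4 = (438 - 20^2)/38 = 38/38 = 1, a_4 = floor((20 + 20)/1) = 40.
  m_5 = 1*40 - 20 = 20, d_5 = (438 - 20^2)/1 = 38/1 = 38: (m_5, d_5) = (m_1, d_1) = (20, 38), so from here the quotients repeat a_1, ..., a_4; the period length is 4.
So sqrt(438) = [20; (1, 12, 1, 40)] with period length k = 4.
k is even, so the fundamental solution of x^2 - 438y^2 = 1 is (p_{k-1}, q_{k-1}) = (p_3, q_3); compute convergents through index 3.
Convergents (p_i = a_i*p_{i-1} + p_{i-2}, q_i = a_i*q_{i-1} + q_{i-2} with p_{-2}=0, p_{-1}=1, q_{-2}=1, q_{-1}=0):
  i=0: a_0=20, p_0 = 20*1 + 0 = 20, q_0 = 20*0 + 1 = 1.
  i=1: a_1=1, p_1 = 1*20 + 1 = 21, q_1 = 1*1 + 0 = 1.
  i=2: a_2=12, p_2 = 12*21 + 20 = 272, q_2 = 12*1 + 1 = 13.
  i=3: a_3=1, p_3 = 1*272 + 21 = 293, q_3 = 1*13 + 1 = 14.
Check: 293^2 - 438*14^2 = 85849 - 85848 = 1, so (x, y) = (293, 14) solves the equation, and by the theorem it is the least positive solution.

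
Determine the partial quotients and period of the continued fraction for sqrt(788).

[28; (14, 56)]

Write x_i = (sqrt(788) + m_i)/d_i with (m_0, d_0) = (0, 1). a_0 = floor(sqrt(788)) = 28, since 28^2 = 784 <= 788 < 841 = 29^2.
Iterate m_{i+1} = d_i*a_i - m_i, d_{i+1} = (788 - m_{i+1}^2)/d_i, a_{i+1} = floor((a_0 + m_{i+1})/d_{i+1}):
  m_1 = 1*28 - 0 = 28, d_1 = (788 - 28^2)/1 = 4/1 = 4, a_1 = floor((28 + 28)/4) = 14.
  m_2 = 4*14 - 28 = 28, d_2 = (788 - 28^2)/4 = 4/4 = 1, a_2 = floor((28 + 28)/1) = 56.
  m_3 = 1*56 - 28 = 28, d_3 = (788 - 28^2)/1 = 4/1 = 4: (m_3, d_3) = (m_1, d_1) = (28, 4), so from here the quotients repeat a_1, a_2; the period length is 2.
Hence the expansion of sqrt(788) is a_0 = 28 followed by the repeating block 14, 56 (period 2).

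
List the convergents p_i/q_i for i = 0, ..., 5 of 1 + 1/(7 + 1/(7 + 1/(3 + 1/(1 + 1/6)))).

1/1, 8/7, 57/50, 179/157, 236/207, 1595/1399

Using the convergent recurrence p_i = a_i*p_{i-1} + p_{i-2}, q_i = a_i*q_{i-1} + q_{i-2} with p_{-2}=0, p_{-1}=1, q_{-2}=1, q_{-1}=0:
  i=0: a_0=1, p_0 = 1*1 + 0 = 1, q_0 = 1*0 + 1 = 1.
  i=1: a_1=7, p_1 = 7*1 + 1 = 8, q_1 = 7*1 + 0 = 7.
  i=2: a_2=7, p_2 = 7*8 + 1 = 57, q_2 = 7*7 + 1 = 50.
  i=3: a_3=3, p_3 = 3*57 + 8 = 179, q_3 = 3*50 + 7 = 157.
  i=4: a_4=1, p_4 = 1*179 + 57 = 236, q_4 = 1*157 + 50 = 207.
  i=5: a_5=6, p_5 = 6*236 + 179 = 1595, q_5 = 6*207 + 157 = 1399.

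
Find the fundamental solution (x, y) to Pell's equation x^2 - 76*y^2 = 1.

(x, y) = (57799, 6630)

First expand sqrt(76) as a continued fraction. With x_i = (sqrt(76) + m_i)/d_i and (m_0, d_0) = (0, 1): a_0 = floor(sqrt(76)) = 8, since 8^2 = 64 <= 76 < 81 = 9^2.
Iterate m_{i+1} = d_i*a_i - m_i, d_{i+1} = (76 - m_{i+1}^2)/d_i, a_{i+1} = floor((a_0 + m_{i+1})/d_{i+1}):
  m_1 = 1*8 - 0 = 8, d_1 = (76 - 8^2)/1 = 12/1 = 12, a_1 = floor((8 + 8)/12) = 1.
  m_2 = 12*1 - 8 = 4, d_2 = (76 - 4^2)/12 = 60/12 = 5, a_2 = floor((8 + 4)/5) = 2.
  m_3 = 5*2 - 4 = 6, d_3 = (76 - 6^2)/5 = 40/5 = 8, a_3 = floor((8 + 6)/8) = 1.
  m_4 = 8*1 - 6 = 2, d_4 = (76 - 2^2)/8 = 72/8 = 9, a_4 = floor((8 + 2)/9) = 1.
  m_5 = 9*1 - 2 = 7, d_5 = (76 - 7^2)/9 = 27/9 = 3, a_5 = floor((8 + 7)/3) = 5.
  m_6 = 3*5 - 7 = 8, d_6 = (76 - 8^2)/3 = 12/3 = 4, a_6 = floor((8 + 8)/4) = 4.
  m_7 = 4*4 - 8 = 8, d_7 = (76 - 8^2)/4 = 12/4 = 3, a_7 = floor((8 + 8)/3) = 5.
  m_8 = 3*5 - 8 = 7, d_8 = (76 - 7^2)/3 = 27/3 = 9, a_8 = floor((8 + 7)/9) = 1.
  m_9 = 9*1 - 7 = 2, d_9 = (76 - 2^2)/9 = 72/9 = 8, a_9 = floor((8 + 2)/8) = 1.
  m_10 = 8*1 - 2 = 6, d_10 = (76 - 6^2)/8 = 40/8 = 5, a_10 = floor((8 + 6)/5) = 2.
  m_11 = 5*2 - 6 = 4, d_11 = (76 - 4^2)/5 = 60/5 = 12, a_11 = floor((8 + 4)/12) = 1.
  m_12 = 12*1 - 4 = 8, d_12 = (76 - 8^2)/12 = 12/12 = 1, a_12 = floor((8 + 8)/1) = 16.
  m_13 = 1*16 - 8 = 8, d_13 = (76 - 8^2)/1 = 12/1 = 12: (m_13, d_13) = (m_1, d_1) = (8, 12), so from here the quotients repeat a_1, ..., a_12; the period length is 12.
So sqrt(76) = [8; (1, 2, 1, 1, 5, 4, 5, 1, 1, 2, 1, 16)] with period length k = 12.
k is even, so the fundamental solution of x^2 - 76y^2 = 1 is (p_{k-1}, q_{k-1}) = (p_11, q_11); compute convergents through index 11.
Convergents (p_i = a_i*p_{i-1} + p_{i-2}, q_i = a_i*q_{i-1} + q_{i-2} with p_{-2}=0, p_{-1}=1, q_{-2}=1, q_{-1}=0):
  i=0: a_0=8, p_0 = 8*1 + 0 = 8, q_0 = 8*0 + 1 = 1.
  i=1: a_1=1, p_1 = 1*8 + 1 = 9, q_1 = 1*1 + 0 = 1.
  i=2: a_2=2, p_2 = 2*9 + 8 = 26, q_2 = 2*1 + 1 = 3.
  i=3: a_3=1, p_3 = 1*26 + 9 = 35, q_3 = 1*3 + 1 = 4.
  i=4: a_4=1, p_4 = 1*35 + 26 = 61, q_4 = 1*4 + 3 = 7.
  i=5: a_5=5, p_5 = 5*61 + 35 = 340, q_5 = 5*7 + 4 = 39.
  i=6: a_6=4, p_6 = 4*340 + 61 = 1421, q_6 = 4*39 + 7 = 163.
  i=7: a_7=5, p_7 = 5*1421 + 340 = 7445, q_7 = 5*163 + 39 = 854.
  i=8: a_8=1, p_8 = 1*7445 + 1421 = 8866, q_8 = 1*854 + 163 = 1017.
  i=9: a_9=1, p_9 = 1*8866 + 7445 = 16311, q_9 = 1*1017 + 854 = 1871.
  i=10: a_10=2, p_10 = 2*16311 + 8866 = 41488, q_10 = 2*1871 + 1017 = 4759.
  i=11: a_11=1, p_11 = 1*41488 + 16311 = 57799, q_11 = 1*4759 + 1871 = 6630.
Check: 57799^2 - 76*6630^2 = 3340724401 - 3340724400 = 1, so (x, y) = (57799, 6630) solves the equation, and by the theorem it is the least positive solution.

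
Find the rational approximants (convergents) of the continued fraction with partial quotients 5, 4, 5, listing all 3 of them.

Using the convergent recurrence p_i = a_i*p_{i-1} + p_{i-2}, q_i = a_i*q_{i-1} + q_{i-2} with p_{-2}=0, p_{-1}=1, q_{-2}=1, q_{-1}=0:
  i=0: a_0=5, p_0 = 5*1 + 0 = 5, q_0 = 5*0 + 1 = 1.
  i=1: a_1=4, p_1 = 4*5 + 1 = 21, q_1 = 4*1 + 0 = 4.
  i=2: a_2=5, p_2 = 5*21 + 5 = 110, q_2 = 5*4 + 1 = 21.

5/1, 21/4, 110/21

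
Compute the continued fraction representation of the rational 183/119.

Run the Euclidean algorithm on 183 and 119; the successive quotients are the partial quotients a_0, a_1, ... (each step inverts the fractional part left over by the previous one):
  183 = 1*119 + 64, so a_0 = 1.
  119 = 1*64 + 55, so a_1 = 1.
  64 = 1*55 + 9, so a_2 = 1.
  55 = 6*9 + 1, so a_3 = 6.
  9 = 9*1 + 0, so a_4 = 9.
The remainder reaches 0 after 5 divisions, so the expansion has 5 partial quotients, read off in order.

[1; 1, 1, 6, 9]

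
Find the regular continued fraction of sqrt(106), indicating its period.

[10; (3, 2, 1, 1, 1, 1, 2, 3, 20)]

Write x_i = (sqrt(106) + m_i)/d_i with (m_0, d_0) = (0, 1). a_0 = floor(sqrt(106)) = 10, since 10^2 = 100 <= 106 < 121 = 11^2.
Iterate m_{i+1} = d_i*a_i - m_i, d_{i+1} = (106 - m_{i+1}^2)/d_i, a_{i+1} = floor((a_0 + m_{i+1})/d_{i+1}):
  m_1 = 1*10 - 0 = 10, d_1 = (106 - 10^2)/1 = 6/1 = 6, a_1 = floor((10 + 10)/6) = 3.
  m_2 = 6*3 - 10 = 8, d_2 = (106 - 8^2)/6 = 42/6 = 7, a_2 = floor((10 + 8)/7) = 2.
  m_3 = 7*2 - 8 = 6, d_3 = (106 - 6^2)/7 = 70/7 = 10, a_3 = floor((10 + 6)/10) = 1.
  m_4 = 10*1 - 6 = 4, d_4 = (106 - 4^2)/10 = 90/10 = 9, a_4 = floor((10 + 4)/9) = 1.
  m_5 = 9*1 - 4 = 5, d_5 = (106 - 5^2)/9 = 81/9 = 9, a_5 = floor((10 + 5)/9) = 1.
  m_6 = 9*1 - 5 = 4, d_6 = (106 - 4^2)/9 = 90/9 = 10, a_6 = floor((10 + 4)/10) = 1.
  m_7 = 10*1 - 4 = 6, d_7 = (106 - 6^2)/10 = 70/10 = 7, a_7 = floor((10 + 6)/7) = 2.
  m_8 = 7*2 - 6 = 8, d_8 = (106 - 8^2)/7 = 42/7 = 6, a_8 = floor((10 + 8)/6) = 3.
  m_9 = 6*3 - 8 = 10, d_9 = (106 - 10^2)/6 = 6/6 = 1, a_9 = floor((10 + 10)/1) = 20.
  m_10 = 1*20 - 10 = 10, d_10 = (106 - 10^2)/1 = 6/1 = 6: (m_10, d_10) = (m_1, d_1) = (10, 6), so from here the quotients repeat a_1, ..., a_9; the period length is 9.
Hence the expansion of sqrt(106) is a_0 = 10 followed by the repeating block 3, 2, 1, 1, 1, 1, 2, 3, 20 (period 9).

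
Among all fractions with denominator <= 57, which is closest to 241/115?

Expand x = 241/115 as a continued fraction with the Euclidean algorithm:
  241 = 2*115 + 11, so a_0 = 2.
  115 = 10*11 + 5, so a_1 = 10.
  11 = 2*5 + 1, so a_2 = 2.
  5 = 5*1 + 0, so a_3 = 5.
so x = [2; 10, 2, 5].
Convergents (p_i = a_i*p_{i-1} + p_{i-2}, q_i = a_i*q_{i-1} + q_{i-2} with p_{-2}=0, p_{-1}=1, q_{-2}=1, q_{-1}=0), until the denominator exceeds 57:
  i=0: a_0=2, p_0 = 2*1 + 0 = 2, q_0 = 2*0 + 1 = 1.
  i=1: a_1=10, p_1 = 10*2 + 1 = 21, q_1 = 10*1 + 0 = 10.
  i=2: a_2=2, p_2 = 2*21 + 2 = 44, q_2 = 2*10 + 1 = 21.
  i=3: a_3=5, p_3 = 5*44 + 21 = 241, q_3 = 5*21 + 10 = 115.
q_3 = 115 > 57, so the last convergent with denominator <= 57 is p_2/q_2 = 44/21.
The closest fraction with denominator <= 57 is either p_2/q_2 or the intermediate fraction (k*p_2 + p_1)/(k*q_2 + q_1) with the largest k >= 1 whose denominator stays <= 57; these approach x as k grows, and every other convergent or intermediate fraction in range is farther away.
Largest k: floor((57 - q_1)/q_2) = floor((57 - 10)/21) = 2.
That gives (2*44 + 21)/(2*21 + 10) = 109/52.
Compare the errors: |x - 44/21| = |241*21 - 44*115|/(115*21) = 1/2415, and |x - 109/52| = |241*52 - 109*115|/(115*52) = 3/5980.
Cross-multiplying, 1*5980 = 5980 < 7245 = 3*2415, so 1/2415 is smaller: the convergent 44/21 is closer to x than 109/52.

44/21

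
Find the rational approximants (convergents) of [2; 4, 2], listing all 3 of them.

2/1, 9/4, 20/9

Using the convergent recurrence p_i = a_i*p_{i-1} + p_{i-2}, q_i = a_i*q_{i-1} + q_{i-2} with p_{-2}=0, p_{-1}=1, q_{-2}=1, q_{-1}=0:
  i=0: a_0=2, p_0 = 2*1 + 0 = 2, q_0 = 2*0 + 1 = 1.
  i=1: a_1=4, p_1 = 4*2 + 1 = 9, q_1 = 4*1 + 0 = 4.
  i=2: a_2=2, p_2 = 2*9 + 2 = 20, q_2 = 2*4 + 1 = 9.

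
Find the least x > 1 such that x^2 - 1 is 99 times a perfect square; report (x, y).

First expand sqrt(99) as a continued fraction. With x_i = (sqrt(99) + m_i)/d_i and (m_0, d_0) = (0, 1): a_0 = floor(sqrt(99)) = 9, since 9^2 = 81 <= 99 < 100 = 10^2.
Iterate m_{i+1} = d_i*a_i - m_i, d_{i+1} = (99 - m_{i+1}^2)/d_i, a_{i+1} = floor((a_0 + m_{i+1})/d_{i+1}):
  m_1 = 1*9 - 0 = 9, d_1 = (99 - 9^2)/1 = 18/1 = 18, a_1 = floor((9 + 9)/18) = 1.
  m_2 = 18*1 - 9 = 9, d_2 = (99 - 9^2)/18 = 18/18 = 1, a_2 = floor((9 + 9)/1) = 18.
  m_3 = 1*18 - 9 = 9, d_3 = (99 - 9^2)/1 = 18/1 = 18: (m_3, d_3) = (m_1, d_1) = (9, 18), so from here the quotients repeat a_1, a_2; the period length is 2.
So sqrt(99) = [9; (1, 18)] with period length k = 2.
k is even, so the fundamental solution of x^2 - 99y^2 = 1 is (p_{k-1}, q_{k-1}) = (p_1, q_1); compute convergents through index 1.
Convergents (p_i = a_i*p_{i-1} + p_{i-2}, q_i = a_i*q_{i-1} + q_{i-2} with p_{-2}=0, p_{-1}=1, q_{-2}=1, q_{-1}=0):
  i=0: a_0=9, p_0 = 9*1 + 0 = 9, q_0 = 9*0 + 1 = 1.
  i=1: a_1=1, p_1 = 1*9 + 1 = 10, q_1 = 1*1 + 0 = 1.
Check: 10^2 - 99*1^2 = 100 - 99 = 1, so (x, y) = (10, 1) solves the equation, and by the theorem it is the least positive solution.

(x, y) = (10, 1)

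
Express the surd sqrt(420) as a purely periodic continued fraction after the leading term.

[20; (2, 40)]

Write x_i = (sqrt(420) + m_i)/d_i with (m_0, d_0) = (0, 1). a_0 = floor(sqrt(420)) = 20, since 20^2 = 400 <= 420 < 441 = 21^2.
Iterate m_{i+1} = d_i*a_i - m_i, d_{i+1} = (420 - m_{i+1}^2)/d_i, a_{i+1} = floor((a_0 + m_{i+1})/d_{i+1}):
  m_1 = 1*20 - 0 = 20, d_1 = (420 - 20^2)/1 = 20/1 = 20, a_1 = floor((20 + 20)/20) = 2.
  m_2 = 20*2 - 20 = 20, d_2 = (420 - 20^2)/20 = 20/20 = 1, a_2 = floor((20 + 20)/1) = 40.
  m_3 = 1*40 - 20 = 20, d_3 = (420 - 20^2)/1 = 20/1 = 20: (m_3, d_3) = (m_1, d_1) = (20, 20), so from here the quotients repeat a_1, a_2; the period length is 2.
Hence the expansion of sqrt(420) is a_0 = 20 followed by the repeating block 2, 40 (period 2).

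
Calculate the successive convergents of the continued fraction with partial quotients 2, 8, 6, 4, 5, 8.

2/1, 17/8, 104/49, 433/204, 2269/1069, 18585/8756

Using the convergent recurrence p_i = a_i*p_{i-1} + p_{i-2}, q_i = a_i*q_{i-1} + q_{i-2} with p_{-2}=0, p_{-1}=1, q_{-2}=1, q_{-1}=0:
  i=0: a_0=2, p_0 = 2*1 + 0 = 2, q_0 = 2*0 + 1 = 1.
  i=1: a_1=8, p_1 = 8*2 + 1 = 17, q_1 = 8*1 + 0 = 8.
  i=2: a_2=6, p_2 = 6*17 + 2 = 104, q_2 = 6*8 + 1 = 49.
  i=3: a_3=4, p_3 = 4*104 + 17 = 433, q_3 = 4*49 + 8 = 204.
  i=4: a_4=5, p_4 = 5*433 + 104 = 2269, q_4 = 5*204 + 49 = 1069.
  i=5: a_5=8, p_5 = 8*2269 + 433 = 18585, q_5 = 8*1069 + 204 = 8756.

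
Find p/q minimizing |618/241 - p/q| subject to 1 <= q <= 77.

159/62

Expand x = 618/241 as a continued fraction with the Euclidean algorithm:
  618 = 2*241 + 136, so a_0 = 2.
  241 = 1*136 + 105, so a_1 = 1.
  136 = 1*105 + 31, so a_2 = 1.
  105 = 3*31 + 12, so a_3 = 3.
  31 = 2*12 + 7, so a_4 = 2.
  12 = 1*7 + 5, so a_5 = 1.
  7 = 1*5 + 2, so a_6 = 1.
  5 = 2*2 + 1, so a_7 = 2.
  2 = 2*1 + 0, so a_8 = 2.
so x = [2; 1, 1, 3, 2, 1, 1, 2, 2].
Convergents (p_i = a_i*p_{i-1} + p_{i-2}, q_i = a_i*q_{i-1} + q_{i-2} with p_{-2}=0, p_{-1}=1, q_{-2}=1, q_{-1}=0), until the denominator exceeds 77:
  i=0: a_0=2, p_0 = 2*1 + 0 = 2, q_0 = 2*0 + 1 = 1.
  i=1: a_1=1, p_1 = 1*2 + 1 = 3, q_1 = 1*1 + 0 = 1.
  i=2: a_2=1, p_2 = 1*3 + 2 = 5, q_2 = 1*1 + 1 = 2.
  i=3: a_3=3, p_3 = 3*5 + 3 = 18, q_3 = 3*2 + 1 = 7.
  i=4: a_4=2, p_4 = 2*18 + 5 = 41, q_4 = 2*7 + 2 = 16.
  i=5: a_5=1, p_5 = 1*41 + 18 = 59, q_5 = 1*16 + 7 = 23.
  i=6: a_6=1, p_6 = 1*59 + 41 = 100, q_6 = 1*23 + 16 = 39.
  i=7: a_7=2, p_7 = 2*100 + 59 = 259, q_7 = 2*39 + 23 = 101.
q_7 = 101 > 77, so the last convergent with denominator <= 77 is p_6/q_6 = 100/39.
The closest fraction with denominator <= 77 is either p_6/q_6 or the intermediate fraction (k*p_6 + p_5)/(k*q_6 + q_5) with the largest k >= 1 whose denominator stays <= 77; these approach x as k grows, and every other convergent or intermediate fraction in range is farther away.
Largest k: floor((77 - q_5)/q_6) = floor((77 - 23)/39) = 1.
That gives (1*100 + 59)/(1*39 + 23) = 159/62.
Compare the errors: |x - 100/39| = |618*39 - 100*241|/(241*39) = 2/9399, and |x - 159/62| = |618*62 - 159*241|/(241*62) = 3/14942.
Cross-multiplying, 3*9399 = 28197 < 29884 = 2*14942, so 3/14942 is smaller: the intermediate fraction 159/62 is closer to x than 100/39.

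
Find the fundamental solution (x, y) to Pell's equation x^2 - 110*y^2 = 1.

(x, y) = (21, 2)

First expand sqrt(110) as a continued fraction. With x_i = (sqrt(110) + m_i)/d_i and (m_0, d_0) = (0, 1): a_0 = floor(sqrt(110)) = 10, since 10^2 = 100 <= 110 < 121 = 11^2.
Iterate m_{i+1} = d_i*a_i - m_i, d_{i+1} = (110 - m_{i+1}^2)/d_i, a_{i+1} = floor((a_0 + m_{i+1})/d_{i+1}):
  m_1 = 1*10 - 0 = 10, d_1 = (110 - 10^2)/1 = 10/1 = 10, a_1 = floor((10 + 10)/10) = 2.
  m_2 = 10*2 - 10 = 10, d_2 = (110 - 10^2)/10 = 10/10 = 1, a_2 = floor((10 + 10)/1) = 20.
  m_3 = 1*20 - 10 = 10, d_3 = (110 - 10^2)/1 = 10/1 = 10: (m_3, d_3) = (m_1, d_1) = (10, 10), so from here the quotients repeat a_1, a_2; the period length is 2.
So sqrt(110) = [10; (2, 20)] with period length k = 2.
k is even, so the fundamental solution of x^2 - 110y^2 = 1 is (p_{k-1}, q_{k-1}) = (p_1, q_1); compute convergents through index 1.
Convergents (p_i = a_i*p_{i-1} + p_{i-2}, q_i = a_i*q_{i-1} + q_{i-2} with p_{-2}=0, p_{-1}=1, q_{-2}=1, q_{-1}=0):
  i=0: a_0=10, p_0 = 10*1 + 0 = 10, q_0 = 10*0 + 1 = 1.
  i=1: a_1=2, p_1 = 2*10 + 1 = 21, q_1 = 2*1 + 0 = 2.
Check: 21^2 - 110*2^2 = 441 - 440 = 1, so (x, y) = (21, 2) solves the equation, and by the theorem it is the least positive solution.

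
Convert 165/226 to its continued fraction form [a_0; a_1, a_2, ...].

Run the Euclidean algorithm on 165 and 226; the successive quotients are the partial quotients a_0, a_1, ... (each step inverts the fractional part left over by the previous one):
  165 = 0*226 + 165, so a_0 = 0.
  226 = 1*165 + 61, so a_1 = 1.
  165 = 2*61 + 43, so a_2 = 2.
  61 = 1*43 + 18, so a_3 = 1.
  43 = 2*18 + 7, so a_4 = 2.
  18 = 2*7 + 4, so a_5 = 2.
  7 = 1*4 + 3, so a_6 = 1.
  4 = 1*3 + 1, so a_7 = 1.
  3 = 3*1 + 0, so a_8 = 3.
The remainder reaches 0 after 9 divisions, so the expansion has 9 partial quotients, read off in order.

[0; 1, 2, 1, 2, 2, 1, 1, 3]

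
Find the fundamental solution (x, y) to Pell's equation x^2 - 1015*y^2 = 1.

First expand sqrt(1015) as a continued fraction. With x_i = (sqrt(1015) + m_i)/d_i and (m_0, d_0) = (0, 1): a_0 = floor(sqrt(1015)) = 31, since 31^2 = 961 <= 1015 < 1024 = 32^2.
Iterate m_{i+1} = d_i*a_i - m_i, d_{i+1} = (1015 - m_{i+1}^2)/d_i, a_{i+1} = floor((a_0 + m_{i+1})/d_{i+1}):
  m_1 = 1*31 - 0 = 31, d_1 = (1015 - 31^2)/1 = 54/1 = 54, a_1 = floor((31 + 31)/54) = 1.
  m_2 = 54*1 - 31 = 23, d_2 = (1015 - 23^2)/54 = 486/54 = 9, a_2 = floor((31 + 23)/9) = 6.
  m_3 = 9*6 - 23 = 31, d_3 = (1015 - 31^2)/9 = 54/9 = 6, a_3 = floor((31 + 31)/6) = 10.
  m_4 = 6*10 - 31 = 29, d_4 = (1015 - 29^2)/6 = 174/6 = 29, a_4 = floor((31 + 29)/29) = 2.
  m_5 = 29*2 - 29 = 29, d_5 = (1015 - 29^2)/29 = 174/29 = 6, a_5 = floor((31 + 29)/6) = 10.
  m_6 = 6*10 - 29 = 31, d_6 = (1015 - 31^2)/6 = 54/6 = 9, a_6 = floor((31 + 31)/9) = 6.
  m_7 = 9*6 - 31 = 23, d_7 = (1015 - 23^2)/9 = 486/9 = 54, a_7 = floor((31 + 23)/54) = 1.
  m_8 = 54*1 - 23 = 31, d_8 = (1015 - 31^2)/54 = 54/54 = 1, a_8 = floor((31 + 31)/1) = 62.
  m_9 = 1*62 - 31 = 31, d_9 = (1015 - 31^2)/1 = 54/1 = 54: (m_9, d_9) = (m_1, d_1) = (31, 54), so from here the quotients repeat a_1, ..., a_8; the period length is 8.
So sqrt(1015) = [31; (1, 6, 10, 2, 10, 6, 1, 62)] with period length k = 8.
k is even, so the fundamental solution of x^2 - 1015y^2 = 1 is (p_{k-1}, q_{k-1}) = (p_7, q_7); compute convergents through index 7.
Convergents (p_i = a_i*p_{i-1} + p_{i-2}, q_i = a_i*q_{i-1} + q_{i-2} with p_{-2}=0, p_{-1}=1, q_{-2}=1, q_{-1}=0):
  i=0: a_0=31, p_0 = 31*1 + 0 = 31, q_0 = 31*0 + 1 = 1.
  i=1: a_1=1, p_1 = 1*31 + 1 = 32, q_1 = 1*1 + 0 = 1.
  i=2: a_2=6, p_2 = 6*32 + 31 = 223, q_2 = 6*1 + 1 = 7.
  i=3: a_3=10, p_3 = 10*223 + 32 = 2262, q_3 = 10*7 + 1 = 71.
  i=4: a_4=2, p_4 = 2*2262 + 223 = 4747, q_4 = 2*71 + 7 = 149.
  i=5: a_5=10, p_5 = 10*4747 + 2262 = 49732, q_5 = 10*149 + 71 = 1561.
  i=6: a_6=6, p_6 = 6*49732 + 4747 = 303139, q_6 = 6*1561 + 149 = 9515.
  i=7: a_7=1, p_7 = 1*303139 + 49732 = 352871, q_7 = 1*9515 + 1561 = 11076.
Check: 352871^2 - 1015*11076^2 = 124517942641 - 124517942640 = 1, so (x, y) = (352871, 11076) solves the equation, and by the theorem it is the least positive solution.

(x, y) = (352871, 11076)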